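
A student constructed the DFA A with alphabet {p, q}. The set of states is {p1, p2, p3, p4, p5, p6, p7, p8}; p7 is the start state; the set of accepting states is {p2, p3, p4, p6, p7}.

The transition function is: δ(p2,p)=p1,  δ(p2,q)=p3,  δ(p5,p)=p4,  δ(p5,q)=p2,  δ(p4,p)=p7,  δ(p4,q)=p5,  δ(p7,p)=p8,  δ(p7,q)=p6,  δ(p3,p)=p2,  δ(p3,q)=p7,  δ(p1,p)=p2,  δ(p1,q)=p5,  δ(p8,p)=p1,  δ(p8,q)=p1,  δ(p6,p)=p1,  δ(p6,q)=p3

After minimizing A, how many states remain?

All states are reachable from the start state.
Start with accepting vs non-accepting: {p2,p3,p4,p6,p7} | {p1,p5,p8}.
Split {p2,p3,p4,p6,p7} by δ(·,p) → {p2,p6,p7} and {p3,p4}.
On input q, block {p2,p6,p7} splits into {p2,p6} and {p7}.
Split {p1,p5,p8} by δ(·,p) → {p1} and {p5} and {p8}.
On input p, block {p3,p4} splits into {p3} and {p4}.
Stable partition: {p2,p6} | {p1} | {p3} | {p7} | {p5} | {p8} | {p4} — 7 equivalence classes.

7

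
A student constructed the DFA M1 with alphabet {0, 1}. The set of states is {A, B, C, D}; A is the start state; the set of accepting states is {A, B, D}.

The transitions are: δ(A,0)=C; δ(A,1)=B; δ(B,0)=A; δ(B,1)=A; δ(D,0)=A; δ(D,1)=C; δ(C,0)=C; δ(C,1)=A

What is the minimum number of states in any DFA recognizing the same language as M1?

First remove the unreachable states {D}; 3 states remain.
P0 = {A,B} | {C}.
On input 0, block {A,B} splits into {A} and {B}.
The partition is now stable with 3 blocks: {A} | {C} | {B}.

3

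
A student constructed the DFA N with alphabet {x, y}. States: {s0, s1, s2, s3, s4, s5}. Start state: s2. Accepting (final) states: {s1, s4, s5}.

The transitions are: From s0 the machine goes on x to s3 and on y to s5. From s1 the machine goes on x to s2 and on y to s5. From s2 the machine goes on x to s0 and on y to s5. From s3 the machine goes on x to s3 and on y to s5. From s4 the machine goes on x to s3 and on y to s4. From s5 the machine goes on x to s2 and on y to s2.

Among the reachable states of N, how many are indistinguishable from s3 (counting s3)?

First remove the unreachable states {s1,s4}; 4 states remain.
P0 = {s5} | {s0,s2,s3}.
The partition is now stable with 2 blocks: {s5} | {s0,s2,s3}.
State s3 belongs to the block {s0,s2,s3}, which has 3 states.

3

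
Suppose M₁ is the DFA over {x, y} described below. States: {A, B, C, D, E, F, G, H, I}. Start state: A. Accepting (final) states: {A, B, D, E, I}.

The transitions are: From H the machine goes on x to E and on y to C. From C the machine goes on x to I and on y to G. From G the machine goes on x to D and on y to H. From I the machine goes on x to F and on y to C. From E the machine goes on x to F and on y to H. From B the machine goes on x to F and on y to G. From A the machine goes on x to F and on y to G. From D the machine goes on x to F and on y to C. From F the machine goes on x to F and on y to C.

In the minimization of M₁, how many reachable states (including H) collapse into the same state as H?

First remove the unreachable states {B}; 8 states remain.
Initial partition by acceptance: {A,D,E,I} | {C,F,G,H}.
On input x, block {C,F,G,H} splits into {C,G,H} and {F}.
No further refinement is possible. Final partition (3 blocks): {A,D,E,I} | {C,G,H} | {F}.
The equivalence class containing H is {C,G,H}, of size 3.

3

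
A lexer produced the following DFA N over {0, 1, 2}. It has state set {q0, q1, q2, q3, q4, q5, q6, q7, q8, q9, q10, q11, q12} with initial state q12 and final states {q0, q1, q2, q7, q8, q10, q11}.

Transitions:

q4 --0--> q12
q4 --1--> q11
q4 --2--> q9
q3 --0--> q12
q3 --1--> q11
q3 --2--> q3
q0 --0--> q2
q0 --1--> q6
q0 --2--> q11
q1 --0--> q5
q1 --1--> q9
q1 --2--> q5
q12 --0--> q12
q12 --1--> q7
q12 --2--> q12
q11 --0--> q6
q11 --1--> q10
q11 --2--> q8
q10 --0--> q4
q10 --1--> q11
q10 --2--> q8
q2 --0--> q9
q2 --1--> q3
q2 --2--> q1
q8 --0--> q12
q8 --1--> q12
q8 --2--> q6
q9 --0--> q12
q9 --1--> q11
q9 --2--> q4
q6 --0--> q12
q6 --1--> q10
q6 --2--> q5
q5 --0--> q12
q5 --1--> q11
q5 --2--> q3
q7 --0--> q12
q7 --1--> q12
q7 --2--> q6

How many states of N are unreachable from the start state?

BFS from q12 reaches {q3, q4, q5, q6, q7, q8, q9, q10, q11, q12}; the 3 state(s) q0, q1, q2 are never visited.

3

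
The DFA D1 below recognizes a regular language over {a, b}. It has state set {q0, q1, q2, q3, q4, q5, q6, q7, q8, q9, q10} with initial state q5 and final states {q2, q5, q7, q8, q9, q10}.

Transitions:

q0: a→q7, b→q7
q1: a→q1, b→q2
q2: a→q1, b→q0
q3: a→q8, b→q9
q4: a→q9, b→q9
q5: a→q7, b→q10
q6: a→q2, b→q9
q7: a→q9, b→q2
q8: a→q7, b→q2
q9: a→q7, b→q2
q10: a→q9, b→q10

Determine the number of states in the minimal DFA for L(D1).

First remove the unreachable states {q3,q4,q6,q8}; 7 states remain.
Start with accepting vs non-accepting: {q2,q5,q7,q9,q10} | {q0,q1}.
Refine {q2,q5,q7,q9,q10} on symbol a: members go to different blocks, giving {q5,q7,q9,q10} and {q2}.
Split {q5,q7,q9,q10} by δ(·,b) → {q5,q10} and {q7,q9}.
Split {q0,q1} by δ(·,a) → {q0} and {q1}.
No further refinement is possible. Final partition (5 blocks): {q5,q10} | {q0} | {q2} | {q7,q9} | {q1}.

5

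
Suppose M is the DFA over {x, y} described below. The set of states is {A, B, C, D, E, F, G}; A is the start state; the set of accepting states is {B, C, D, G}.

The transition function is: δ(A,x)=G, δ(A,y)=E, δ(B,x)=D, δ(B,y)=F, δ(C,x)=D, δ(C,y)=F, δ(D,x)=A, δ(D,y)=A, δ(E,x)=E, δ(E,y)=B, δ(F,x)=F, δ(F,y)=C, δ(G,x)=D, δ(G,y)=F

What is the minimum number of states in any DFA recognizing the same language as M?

Every state is reachable, so we keep all 7.
Start with accepting vs non-accepting: {B,C,D,G} | {A,E,F}.
Refine {B,C,D,G} on symbol x: members go to different blocks, giving {B,C,G} and {D}.
Refine {A,E,F} on symbol x: members go to different blocks, giving {E,F} and {A}.
Stable partition: {B,C,G} | {E,F} | {D} | {A} — 4 equivalence classes.

4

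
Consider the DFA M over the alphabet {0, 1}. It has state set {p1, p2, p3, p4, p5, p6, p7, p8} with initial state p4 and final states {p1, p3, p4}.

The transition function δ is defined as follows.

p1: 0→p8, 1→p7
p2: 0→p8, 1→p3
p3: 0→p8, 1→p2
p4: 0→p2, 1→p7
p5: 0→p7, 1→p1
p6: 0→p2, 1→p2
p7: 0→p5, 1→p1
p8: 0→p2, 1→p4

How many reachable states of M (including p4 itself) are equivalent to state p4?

States {p6} cannot be reached from the start state, so discard them.
P0 = {p1,p3,p4} | {p2,p5,p7,p8}.
Stable partition: {p1,p3,p4} | {p2,p5,p7,p8} — 2 equivalence classes.
State p4 belongs to the block {p1,p3,p4}, which has 3 states.

3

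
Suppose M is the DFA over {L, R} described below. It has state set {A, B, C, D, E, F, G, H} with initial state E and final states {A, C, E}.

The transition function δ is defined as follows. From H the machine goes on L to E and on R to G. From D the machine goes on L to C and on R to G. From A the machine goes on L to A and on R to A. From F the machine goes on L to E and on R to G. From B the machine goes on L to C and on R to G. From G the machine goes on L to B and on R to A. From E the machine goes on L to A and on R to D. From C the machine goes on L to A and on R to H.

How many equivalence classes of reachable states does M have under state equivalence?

Reachable states from the start: {A,B,C,D,E,G,H}. Unreachable: {F} — drop them.
P0 = {A,C,E} | {B,D,G,H}.
Refine {A,C,E} on symbol R: members go to different blocks, giving {C,E} and {A}.
Refine {B,D,G,H} on symbol L: members go to different blocks, giving {B,D,H} and {G}.
The partition is now stable with 4 blocks: {C,E} | {B,D,H} | {A} | {G}.

4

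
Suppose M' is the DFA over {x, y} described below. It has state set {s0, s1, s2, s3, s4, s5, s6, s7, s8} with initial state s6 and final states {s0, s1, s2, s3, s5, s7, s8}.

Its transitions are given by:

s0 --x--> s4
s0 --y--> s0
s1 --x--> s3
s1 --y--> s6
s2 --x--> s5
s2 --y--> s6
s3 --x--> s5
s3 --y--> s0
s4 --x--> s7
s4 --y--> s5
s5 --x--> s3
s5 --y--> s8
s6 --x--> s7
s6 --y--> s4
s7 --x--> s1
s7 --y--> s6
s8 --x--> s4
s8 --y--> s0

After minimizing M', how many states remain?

6

States {s2} cannot be reached from the start state, so discard them.
Initial partition by acceptance: {s0,s1,s3,s5,s7,s8} | {s4,s6}.
Split {s0,s1,s3,s5,s7,s8} by δ(·,x) → {s1,s3,s5,s7} and {s0,s8}.
Refine {s1,s3,s5,s7} on symbol y: members go to different blocks, giving {s1,s7} and {s3,s5}.
Refine {s1,s7} on symbol x: members go to different blocks, giving {s1} and {s7}.
Split {s4,s6} by δ(·,y) → {s4} and {s6}.
The partition is now stable with 6 blocks: {s1} | {s4} | {s0,s8} | {s3,s5} | {s7} | {s6}.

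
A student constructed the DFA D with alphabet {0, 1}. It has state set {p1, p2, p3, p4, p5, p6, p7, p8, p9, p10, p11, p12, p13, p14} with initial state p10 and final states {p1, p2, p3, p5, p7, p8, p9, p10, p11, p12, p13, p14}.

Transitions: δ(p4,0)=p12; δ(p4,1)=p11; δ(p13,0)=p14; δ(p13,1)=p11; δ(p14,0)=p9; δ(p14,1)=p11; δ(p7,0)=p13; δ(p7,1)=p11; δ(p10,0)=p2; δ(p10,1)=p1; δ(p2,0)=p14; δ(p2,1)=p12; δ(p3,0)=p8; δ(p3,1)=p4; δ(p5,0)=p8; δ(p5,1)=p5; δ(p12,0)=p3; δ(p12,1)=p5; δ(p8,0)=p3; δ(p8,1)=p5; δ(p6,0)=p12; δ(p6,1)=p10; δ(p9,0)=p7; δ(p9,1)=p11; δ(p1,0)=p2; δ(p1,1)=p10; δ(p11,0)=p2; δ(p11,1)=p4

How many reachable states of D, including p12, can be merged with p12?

First remove the unreachable states {p6}; 13 states remain.
Start with accepting vs non-accepting: {p1,p2,p3,p5,p7,p8,p9,p10,p11,p12,p13,p14} | {p4}.
On input 1, block {p1,p2,p3,p5,p7,p8,p9,p10,p11,p12,p13,p14} splits into {p1,p2,p5,p7,p8,p9,p10,p12,p13,p14} and {p3,p11}.
Split {p1,p2,p5,p7,p8,p9,p10,p12,p13,p14} by δ(·,0) → {p1,p2,p5,p7,p9,p10,p13,p14} and {p8,p12}.
Split {p1,p2,p5,p7,p9,p10,p13,p14} by δ(·,0) → {p1,p2,p7,p9,p10,p13,p14} and {p5}.
Split {p1,p2,p7,p9,p10,p13,p14} by δ(·,1) → {p7,p9,p13,p14} and {p1,p10} and {p2}.
Refine {p3,p11} on symbol 0: members go to different blocks, giving {p3} and {p11}.
No further refinement is possible. Final partition (8 blocks): {p7,p9,p13,p14} | {p4} | {p3} | {p8,p12} | {p5} | {p1,p10} | {p2} | {p11}.
State p12 belongs to the block {p8,p12}, which has 2 states.

2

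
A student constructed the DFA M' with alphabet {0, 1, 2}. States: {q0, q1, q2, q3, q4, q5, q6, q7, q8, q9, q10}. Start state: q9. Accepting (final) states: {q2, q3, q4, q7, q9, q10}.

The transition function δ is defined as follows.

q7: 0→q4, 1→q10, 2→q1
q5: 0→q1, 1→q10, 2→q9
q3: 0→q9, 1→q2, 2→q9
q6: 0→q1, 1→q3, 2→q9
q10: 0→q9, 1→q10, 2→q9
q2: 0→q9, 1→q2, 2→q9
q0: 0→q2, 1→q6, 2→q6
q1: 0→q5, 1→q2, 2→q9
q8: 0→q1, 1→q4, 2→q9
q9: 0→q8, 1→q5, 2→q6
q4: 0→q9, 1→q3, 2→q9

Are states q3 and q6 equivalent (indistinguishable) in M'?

No

Reachable states from the start: {q1,q2,q3,q4,q5,q6,q8,q9,q10}. Unreachable: {q0,q7} — drop them.
Initial partition by acceptance: {q2,q3,q4,q9,q10} | {q1,q5,q6,q8}.
On input 0, block {q2,q3,q4,q9,q10} splits into {q2,q3,q4,q10} and {q9}.
No further refinement is possible. Final partition (3 blocks): {q2,q3,q4,q10} | {q1,q5,q6,q8} | {q9}.
q3 and q6 end up in different blocks, so they are distinguishable. For instance, the string 'ε' is accepted from only q3.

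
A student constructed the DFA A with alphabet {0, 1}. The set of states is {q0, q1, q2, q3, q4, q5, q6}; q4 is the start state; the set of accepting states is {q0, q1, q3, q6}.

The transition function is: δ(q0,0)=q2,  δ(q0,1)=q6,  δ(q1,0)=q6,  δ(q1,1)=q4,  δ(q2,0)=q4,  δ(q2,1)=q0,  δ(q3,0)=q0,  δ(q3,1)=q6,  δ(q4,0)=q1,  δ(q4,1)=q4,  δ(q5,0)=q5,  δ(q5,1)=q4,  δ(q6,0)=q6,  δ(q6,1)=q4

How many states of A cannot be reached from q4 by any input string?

4

Starting at q4 and following transitions, the reachable set is {q1, q4, q6}. That leaves q0, q2, q3, q5 unreachable — 4 in total.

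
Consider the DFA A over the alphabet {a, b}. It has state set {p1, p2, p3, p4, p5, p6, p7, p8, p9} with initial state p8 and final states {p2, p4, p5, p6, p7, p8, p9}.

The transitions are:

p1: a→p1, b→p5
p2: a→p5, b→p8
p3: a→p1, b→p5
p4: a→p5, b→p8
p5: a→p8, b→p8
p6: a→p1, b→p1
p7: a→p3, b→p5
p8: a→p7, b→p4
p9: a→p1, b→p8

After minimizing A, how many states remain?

Reachable states from the start: {p1,p3,p4,p5,p7,p8}. Unreachable: {p2,p6,p9} — drop them.
Start with accepting vs non-accepting: {p4,p5,p7,p8} | {p1,p3}.
Refine {p4,p5,p7,p8} on symbol a: members go to different blocks, giving {p4,p5,p8} and {p7}.
Refine {p4,p5,p8} on symbol a: members go to different blocks, giving {p4,p5} and {p8}.
On input a, block {p4,p5} splits into {p4} and {p5}.
The partition is now stable with 5 blocks: {p4} | {p1,p3} | {p7} | {p8} | {p5}.

5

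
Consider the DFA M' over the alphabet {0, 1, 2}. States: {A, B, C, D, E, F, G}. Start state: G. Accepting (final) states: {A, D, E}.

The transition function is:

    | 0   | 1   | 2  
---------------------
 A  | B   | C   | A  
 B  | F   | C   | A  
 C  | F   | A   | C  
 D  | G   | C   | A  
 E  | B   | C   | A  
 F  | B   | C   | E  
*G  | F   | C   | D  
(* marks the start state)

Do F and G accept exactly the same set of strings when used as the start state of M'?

Start with accepting vs non-accepting: {A,D,E} | {B,C,F,G}.
Split {B,C,F,G} by δ(·,1) → {B,F,G} and {C}.
Stable partition: {A,D,E} | {B,F,G} | {C} — 3 equivalence classes.
F and G lie in the same block of the stable partition, so they are equivalent — no string distinguishes them.

Yes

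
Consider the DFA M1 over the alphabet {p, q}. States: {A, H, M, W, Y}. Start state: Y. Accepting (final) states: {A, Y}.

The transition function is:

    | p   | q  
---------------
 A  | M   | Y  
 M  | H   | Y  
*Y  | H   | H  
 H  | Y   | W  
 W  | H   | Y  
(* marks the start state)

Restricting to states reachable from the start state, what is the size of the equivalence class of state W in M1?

1

Reachable states from the start: {H,W,Y}. Unreachable: {A,M} — drop them.
Initial partition by acceptance: {Y} | {H,W}.
Refine {H,W} on symbol p: members go to different blocks, giving {W} and {H}.
The partition is now stable with 3 blocks: {Y} | {W} | {H}.
The equivalence class containing W is {W}, of size 1.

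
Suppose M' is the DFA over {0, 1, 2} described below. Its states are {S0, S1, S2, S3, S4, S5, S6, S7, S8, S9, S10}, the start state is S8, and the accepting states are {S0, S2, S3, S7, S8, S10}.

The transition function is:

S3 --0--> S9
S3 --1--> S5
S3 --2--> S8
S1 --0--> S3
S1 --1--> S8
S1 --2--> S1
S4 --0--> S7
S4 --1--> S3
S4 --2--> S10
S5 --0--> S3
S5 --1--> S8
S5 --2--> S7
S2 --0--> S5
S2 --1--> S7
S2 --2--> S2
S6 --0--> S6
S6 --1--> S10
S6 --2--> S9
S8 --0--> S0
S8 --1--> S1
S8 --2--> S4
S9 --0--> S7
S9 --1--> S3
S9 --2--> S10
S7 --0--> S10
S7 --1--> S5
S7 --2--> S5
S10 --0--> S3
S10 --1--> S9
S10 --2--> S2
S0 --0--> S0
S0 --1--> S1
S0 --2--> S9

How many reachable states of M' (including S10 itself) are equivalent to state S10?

Reachable states from the start: {S0,S1,S2,S3,S4,S5,S7,S8,S9,S10}. Unreachable: {S6} — drop them.
P0 = {S0,S2,S3,S7,S8,S10} | {S1,S4,S5,S9}.
Refine {S0,S2,S3,S7,S8,S10} on symbol 0: members go to different blocks, giving {S0,S7,S8,S10} and {S2,S3}.
Split {S0,S7,S8,S10} by δ(·,0) → {S0,S7,S8} and {S10}.
Split {S0,S7,S8} by δ(·,0) → {S0,S8} and {S7}.
On input 0, block {S1,S4,S5,S9} splits into {S1,S5} and {S4,S9}.
On input 2, block {S1,S5} splits into {S1} and {S5}.
On input 0, block {S2,S3} splits into {S2} and {S3}.
The partition is now stable with 8 blocks: {S0,S8} | {S1} | {S2} | {S10} | {S7} | {S4,S9} | {S5} | {S3}.
The equivalence class containing S10 is {S10}, of size 1.

1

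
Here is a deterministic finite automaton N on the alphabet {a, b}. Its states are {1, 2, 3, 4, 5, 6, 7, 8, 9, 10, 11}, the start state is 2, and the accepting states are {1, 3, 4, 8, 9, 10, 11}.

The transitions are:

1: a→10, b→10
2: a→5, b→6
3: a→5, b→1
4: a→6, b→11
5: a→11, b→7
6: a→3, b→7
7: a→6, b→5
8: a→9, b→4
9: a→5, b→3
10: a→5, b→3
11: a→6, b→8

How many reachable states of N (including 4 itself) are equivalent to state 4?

3

Every state is reachable, so we keep all 11.
Start with accepting vs non-accepting: {1,3,4,8,9,10,11} | {2,5,6,7}.
Split {1,3,4,8,9,10,11} by δ(·,a) → {3,4,9,10,11} and {1,8}.
Refine {3,4,9,10,11} on symbol b: members go to different blocks, giving {4,9,10} and {3,11}.
On input a, block {2,5,6,7} splits into {2,7} and {5,6}.
Stable partition: {4,9,10} | {2,7} | {1,8} | {3,11} | {5,6} — 5 equivalence classes.
State 4 belongs to the block {4,9,10}, which has 3 states.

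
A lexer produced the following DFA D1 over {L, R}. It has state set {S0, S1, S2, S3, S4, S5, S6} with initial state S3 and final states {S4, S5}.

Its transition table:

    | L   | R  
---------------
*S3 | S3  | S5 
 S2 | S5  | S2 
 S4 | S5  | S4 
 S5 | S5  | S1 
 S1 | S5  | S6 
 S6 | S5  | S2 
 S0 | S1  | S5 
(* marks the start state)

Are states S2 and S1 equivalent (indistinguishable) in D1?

Yes

Reachable states from the start: {S1,S2,S3,S5,S6}. Unreachable: {S0,S4} — drop them.
Start with accepting vs non-accepting: {S5} | {S1,S2,S3,S6}.
On input L, block {S1,S2,S3,S6} splits into {S1,S2,S6} and {S3}.
The partition is now stable with 3 blocks: {S5} | {S1,S2,S6} | {S3}.
S2 and S1 lie in the same block of the stable partition, so they are equivalent — no string distinguishes them.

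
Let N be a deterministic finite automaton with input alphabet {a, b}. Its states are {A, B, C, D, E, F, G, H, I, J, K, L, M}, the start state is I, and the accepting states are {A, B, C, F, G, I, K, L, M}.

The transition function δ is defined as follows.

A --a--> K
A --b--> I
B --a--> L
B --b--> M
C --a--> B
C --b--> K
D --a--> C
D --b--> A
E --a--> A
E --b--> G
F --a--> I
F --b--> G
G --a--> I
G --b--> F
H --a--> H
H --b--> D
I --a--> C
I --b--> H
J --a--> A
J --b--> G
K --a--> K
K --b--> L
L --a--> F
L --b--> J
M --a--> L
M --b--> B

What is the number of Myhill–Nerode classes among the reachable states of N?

10

First remove the unreachable states {E}; 12 states remain.
Start with accepting vs non-accepting: {A,B,C,F,G,I,K,L,M} | {D,H,J}.
On input b, block {A,B,C,F,G,I,K,L,M} splits into {A,B,C,F,G,K,M} and {I,L}.
Refine {A,B,C,F,G,K,M} on symbol a: members go to different blocks, giving {B,F,G,M} and {A,C,K}.
Split {D,H,J} by δ(·,a) → {D,J} and {H}.
On input b, block {D,J} splits into {D} and {J}.
Split {I,L} by δ(·,a) → {I} and {L}.
Refine {B,F,G,M} on symbol a: members go to different blocks, giving {B,M} and {F,G}.
On input a, block {A,C,K} splits into {A,K} and {C}.
On input b, block {A,K} splits into {A} and {K}.
The partition is now stable with 10 blocks: {B,M} | {D} | {I} | {A} | {H} | {J} | {L} | {F,G} | {C} | {K}.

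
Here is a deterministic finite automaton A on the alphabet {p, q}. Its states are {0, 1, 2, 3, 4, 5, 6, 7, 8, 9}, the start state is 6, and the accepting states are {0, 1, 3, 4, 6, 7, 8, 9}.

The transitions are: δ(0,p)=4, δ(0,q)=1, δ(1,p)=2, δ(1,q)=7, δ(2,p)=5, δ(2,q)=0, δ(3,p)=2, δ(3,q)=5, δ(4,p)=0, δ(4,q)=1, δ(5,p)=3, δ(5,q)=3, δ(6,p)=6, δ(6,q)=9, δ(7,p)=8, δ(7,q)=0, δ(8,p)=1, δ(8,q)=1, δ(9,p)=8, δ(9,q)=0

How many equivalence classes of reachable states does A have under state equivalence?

8

Initial partition by acceptance: {0,1,3,4,6,7,8,9} | {2,5}.
Split {0,1,3,4,6,7,8,9} by δ(·,p) → {0,4,6,7,8,9} and {1,3}.
Refine {0,4,6,7,8,9} on symbol p: members go to different blocks, giving {0,4,6,7,9} and {8}.
Refine {0,4,6,7,9} on symbol p: members go to different blocks, giving {0,4,6} and {7,9}.
Refine {0,4,6} on symbol q: members go to different blocks, giving {0,4} and {6}.
On input p, block {2,5} splits into {2} and {5}.
Refine {1,3} on symbol q: members go to different blocks, giving {1} and {3}.
Stable partition: {0,4} | {2} | {1} | {8} | {7,9} | {6} | {5} | {3} — 8 equivalence classes.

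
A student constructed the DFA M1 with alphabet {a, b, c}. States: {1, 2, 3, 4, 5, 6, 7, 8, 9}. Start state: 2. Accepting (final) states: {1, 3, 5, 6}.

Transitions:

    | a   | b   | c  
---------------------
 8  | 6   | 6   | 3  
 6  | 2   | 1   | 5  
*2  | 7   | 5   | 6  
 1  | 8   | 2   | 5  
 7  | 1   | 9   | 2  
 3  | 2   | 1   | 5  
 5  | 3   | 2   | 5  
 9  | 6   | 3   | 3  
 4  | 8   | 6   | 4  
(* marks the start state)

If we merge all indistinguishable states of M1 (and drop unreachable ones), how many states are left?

6

Reachable states from the start: {1,2,3,5,6,7,8,9}. Unreachable: {4} — drop them.
P0 = {1,3,5,6} | {2,7,8,9}.
Split {1,3,5,6} by δ(·,a) → {1,3,6} and {5}.
Refine {1,3,6} on symbol b: members go to different blocks, giving {3,6} and {1}.
Refine {2,7,8,9} on symbol a: members go to different blocks, giving {8,9} and {2} and {7}.
The partition is now stable with 6 blocks: {3,6} | {8,9} | {5} | {1} | {2} | {7}.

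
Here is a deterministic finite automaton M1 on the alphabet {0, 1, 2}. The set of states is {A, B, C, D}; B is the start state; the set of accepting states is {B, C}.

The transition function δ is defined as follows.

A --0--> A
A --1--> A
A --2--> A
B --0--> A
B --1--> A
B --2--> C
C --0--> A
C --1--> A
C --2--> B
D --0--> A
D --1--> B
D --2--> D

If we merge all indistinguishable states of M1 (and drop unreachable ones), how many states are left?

2

First remove the unreachable states {D}; 3 states remain.
Initial partition by acceptance: {B,C} | {A}.
The partition is now stable with 2 blocks: {B,C} | {A}.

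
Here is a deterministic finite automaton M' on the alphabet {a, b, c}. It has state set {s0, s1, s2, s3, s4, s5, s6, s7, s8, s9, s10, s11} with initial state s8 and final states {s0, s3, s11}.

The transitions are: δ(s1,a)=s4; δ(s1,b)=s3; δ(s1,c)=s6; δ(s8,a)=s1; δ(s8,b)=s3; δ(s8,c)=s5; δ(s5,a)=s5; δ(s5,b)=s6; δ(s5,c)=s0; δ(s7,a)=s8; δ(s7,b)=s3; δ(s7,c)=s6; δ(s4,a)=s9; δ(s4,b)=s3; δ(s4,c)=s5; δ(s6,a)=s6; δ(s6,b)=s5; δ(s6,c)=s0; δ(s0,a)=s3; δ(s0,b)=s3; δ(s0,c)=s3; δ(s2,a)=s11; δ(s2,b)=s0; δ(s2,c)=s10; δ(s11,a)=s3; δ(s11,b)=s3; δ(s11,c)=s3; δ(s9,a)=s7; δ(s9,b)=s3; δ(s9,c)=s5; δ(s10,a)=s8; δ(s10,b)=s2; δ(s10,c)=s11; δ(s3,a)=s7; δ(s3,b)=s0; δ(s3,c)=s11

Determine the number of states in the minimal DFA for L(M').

4

States {s2,s10} cannot be reached from the start state, so discard them.
Start with accepting vs non-accepting: {s0,s3,s11} | {s1,s4,s5,s6,s7,s8,s9}.
On input a, block {s0,s3,s11} splits into {s0,s11} and {s3}.
Split {s1,s4,s5,s6,s7,s8,s9} by δ(·,b) → {s1,s4,s7,s8,s9} and {s5,s6}.
Stable partition: {s0,s11} | {s1,s4,s7,s8,s9} | {s3} | {s5,s6} — 4 equivalence classes.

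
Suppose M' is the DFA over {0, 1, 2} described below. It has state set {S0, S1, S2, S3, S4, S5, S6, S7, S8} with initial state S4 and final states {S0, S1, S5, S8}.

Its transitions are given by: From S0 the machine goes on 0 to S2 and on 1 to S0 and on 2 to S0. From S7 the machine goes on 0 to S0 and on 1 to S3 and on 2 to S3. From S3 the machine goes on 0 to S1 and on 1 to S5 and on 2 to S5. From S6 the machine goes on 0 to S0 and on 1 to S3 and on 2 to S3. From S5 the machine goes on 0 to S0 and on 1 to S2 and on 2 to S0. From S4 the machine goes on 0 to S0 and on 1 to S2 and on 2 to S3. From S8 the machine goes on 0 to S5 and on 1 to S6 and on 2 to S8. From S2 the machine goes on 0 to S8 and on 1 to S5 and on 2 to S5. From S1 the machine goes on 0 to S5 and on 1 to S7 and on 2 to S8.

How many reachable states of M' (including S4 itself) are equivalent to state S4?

Every state is reachable, so we keep all 9.
Initial partition by acceptance: {S0,S1,S5,S8} | {S2,S3,S4,S6,S7}.
Refine {S0,S1,S5,S8} on symbol 0: members go to different blocks, giving {S1,S5,S8} and {S0}.
Refine {S1,S5,S8} on symbol 0: members go to different blocks, giving {S1,S8} and {S5}.
Refine {S2,S3,S4,S6,S7} on symbol 0: members go to different blocks, giving {S4,S6,S7} and {S2,S3}.
The partition is now stable with 5 blocks: {S1,S8} | {S4,S6,S7} | {S0} | {S5} | {S2,S3}.
The equivalence class containing S4 is {S4,S6,S7}, of size 3.

3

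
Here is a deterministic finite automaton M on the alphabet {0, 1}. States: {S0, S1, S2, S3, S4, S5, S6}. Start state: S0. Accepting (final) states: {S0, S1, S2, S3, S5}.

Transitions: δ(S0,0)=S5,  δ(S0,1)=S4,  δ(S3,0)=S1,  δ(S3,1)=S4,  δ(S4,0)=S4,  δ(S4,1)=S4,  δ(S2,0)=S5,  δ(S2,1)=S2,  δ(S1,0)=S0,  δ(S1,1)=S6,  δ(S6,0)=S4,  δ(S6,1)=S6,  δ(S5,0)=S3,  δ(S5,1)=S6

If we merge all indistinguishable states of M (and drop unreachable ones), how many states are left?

2

Reachable states from the start: {S0,S1,S3,S4,S5,S6}. Unreachable: {S2} — drop them.
Start with accepting vs non-accepting: {S0,S1,S3,S5} | {S4,S6}.
The partition is now stable with 2 blocks: {S0,S1,S3,S5} | {S4,S6}.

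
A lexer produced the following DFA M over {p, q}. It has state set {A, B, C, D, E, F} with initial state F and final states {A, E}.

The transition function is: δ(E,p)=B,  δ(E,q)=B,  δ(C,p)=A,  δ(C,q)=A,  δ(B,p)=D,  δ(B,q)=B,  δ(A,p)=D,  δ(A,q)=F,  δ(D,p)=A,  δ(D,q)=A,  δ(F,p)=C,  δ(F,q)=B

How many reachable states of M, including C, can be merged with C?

2

Reachable states from the start: {A,B,C,D,F}. Unreachable: {E} — drop them.
P0 = {A} | {B,C,D,F}.
Split {B,C,D,F} by δ(·,p) → {B,F} and {C,D}.
The partition is now stable with 3 blocks: {A} | {B,F} | {C,D}.
The equivalence class containing C is {C,D}, of size 2.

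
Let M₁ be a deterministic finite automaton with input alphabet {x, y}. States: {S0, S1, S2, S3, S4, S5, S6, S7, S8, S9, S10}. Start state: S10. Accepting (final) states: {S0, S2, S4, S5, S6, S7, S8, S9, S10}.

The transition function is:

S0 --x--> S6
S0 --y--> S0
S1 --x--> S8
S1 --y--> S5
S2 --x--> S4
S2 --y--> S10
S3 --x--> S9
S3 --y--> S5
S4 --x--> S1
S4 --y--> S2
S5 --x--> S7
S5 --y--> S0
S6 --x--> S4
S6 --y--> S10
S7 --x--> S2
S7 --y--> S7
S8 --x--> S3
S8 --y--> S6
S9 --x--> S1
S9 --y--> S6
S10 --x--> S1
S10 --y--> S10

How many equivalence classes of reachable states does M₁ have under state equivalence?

6

Every state is reachable, so we keep all 11.
Initial partition by acceptance: {S0,S2,S4,S5,S6,S7,S8,S9,S10} | {S1,S3}.
Refine {S0,S2,S4,S5,S6,S7,S8,S9,S10} on symbol x: members go to different blocks, giving {S0,S2,S5,S6,S7} and {S4,S8,S9,S10}.
On input x, block {S0,S2,S5,S6,S7} splits into {S0,S5,S7} and {S2,S6}.
On input x, block {S0,S5,S7} splits into {S0,S7} and {S5}.
On input y, block {S4,S8,S9,S10} splits into {S4,S8,S9} and {S10}.
Stable partition: {S0,S7} | {S1,S3} | {S4,S8,S9} | {S2,S6} | {S5} | {S10} — 6 equivalence classes.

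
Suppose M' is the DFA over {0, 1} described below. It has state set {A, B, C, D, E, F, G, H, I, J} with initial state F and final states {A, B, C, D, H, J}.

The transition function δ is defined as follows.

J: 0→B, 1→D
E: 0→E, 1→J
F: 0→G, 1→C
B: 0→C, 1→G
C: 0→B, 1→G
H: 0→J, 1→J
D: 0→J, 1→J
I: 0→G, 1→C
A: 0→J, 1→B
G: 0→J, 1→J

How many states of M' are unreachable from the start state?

No path from F leads to A, E, H, I; the other 6 states are all reachable.

4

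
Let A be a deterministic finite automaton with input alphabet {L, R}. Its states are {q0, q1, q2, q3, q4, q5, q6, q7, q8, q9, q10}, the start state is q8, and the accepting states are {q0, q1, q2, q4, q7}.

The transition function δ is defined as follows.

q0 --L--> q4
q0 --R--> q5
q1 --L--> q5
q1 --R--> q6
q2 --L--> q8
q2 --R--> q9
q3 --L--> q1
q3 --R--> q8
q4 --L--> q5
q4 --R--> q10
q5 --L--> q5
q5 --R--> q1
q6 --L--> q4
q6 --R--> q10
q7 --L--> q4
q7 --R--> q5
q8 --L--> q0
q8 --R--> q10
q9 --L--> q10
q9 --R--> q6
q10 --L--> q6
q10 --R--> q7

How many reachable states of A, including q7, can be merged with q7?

States {q2,q3,q9} cannot be reached from the start state, so discard them.
Initial partition by acceptance: {q0,q1,q4,q7} | {q5,q6,q8,q10}.
On input L, block {q0,q1,q4,q7} splits into {q0,q7} and {q1,q4}.
Refine {q5,q6,q8,q10} on symbol L: members go to different blocks, giving {q5,q10} and {q6} and {q8}.
On input L, block {q5,q10} splits into {q5} and {q10}.
Split {q1,q4} by δ(·,R) → {q1} and {q4}.
Stable partition: {q0,q7} | {q5} | {q1} | {q6} | {q8} | {q10} | {q4} — 7 equivalence classes.
State q7 belongs to the block {q0,q7}, which has 2 states.

2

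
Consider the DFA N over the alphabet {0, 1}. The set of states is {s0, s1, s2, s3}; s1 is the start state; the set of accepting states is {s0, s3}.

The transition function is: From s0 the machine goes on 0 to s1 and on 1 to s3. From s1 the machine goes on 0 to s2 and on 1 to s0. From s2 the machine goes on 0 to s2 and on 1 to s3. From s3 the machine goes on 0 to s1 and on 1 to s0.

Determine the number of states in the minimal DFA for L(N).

2

P0 = {s0,s3} | {s1,s2}.
No further refinement is possible. Final partition (2 blocks): {s0,s3} | {s1,s2}.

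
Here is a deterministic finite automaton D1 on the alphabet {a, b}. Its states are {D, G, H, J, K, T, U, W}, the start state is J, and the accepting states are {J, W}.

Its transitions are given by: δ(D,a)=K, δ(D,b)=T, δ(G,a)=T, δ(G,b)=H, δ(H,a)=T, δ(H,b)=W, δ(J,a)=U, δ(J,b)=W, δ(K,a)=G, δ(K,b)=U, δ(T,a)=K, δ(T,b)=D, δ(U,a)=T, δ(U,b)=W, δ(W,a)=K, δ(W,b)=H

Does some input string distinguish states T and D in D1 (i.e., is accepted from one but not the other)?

Start with accepting vs non-accepting: {J,W} | {D,G,H,K,T,U}.
Refine {J,W} on symbol b: members go to different blocks, giving {W} and {J}.
Refine {D,G,H,K,T,U} on symbol b: members go to different blocks, giving {D,G,K,T} and {H,U}.
Refine {D,G,K,T} on symbol b: members go to different blocks, giving {G,K} and {D,T}.
On input a, block {G,K} splits into {K} and {G}.
No further refinement is possible. Final partition (6 blocks): {W} | {K} | {J} | {H,U} | {D,T} | {G}.
T and D lie in the same block of the stable partition, so they are equivalent — no string distinguishes them.

No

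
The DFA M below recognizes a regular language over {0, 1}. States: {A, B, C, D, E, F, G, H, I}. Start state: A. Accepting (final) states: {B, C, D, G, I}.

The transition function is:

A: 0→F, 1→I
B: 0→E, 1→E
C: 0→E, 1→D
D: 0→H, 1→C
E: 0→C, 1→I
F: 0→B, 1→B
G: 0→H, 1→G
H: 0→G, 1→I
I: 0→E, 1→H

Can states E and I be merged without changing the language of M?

Start with accepting vs non-accepting: {B,C,D,G,I} | {A,E,F,H}.
Split {B,C,D,G,I} by δ(·,1) → {C,D,G} and {B,I}.
On input 0, block {A,E,F,H} splits into {E,H} and {A} and {F}.
No further refinement is possible. Final partition (5 blocks): {C,D,G} | {E,H} | {B,I} | {A} | {F}.
E and I end up in different blocks, so they are distinguishable. For instance, the string 'ε' is accepted from only I.

No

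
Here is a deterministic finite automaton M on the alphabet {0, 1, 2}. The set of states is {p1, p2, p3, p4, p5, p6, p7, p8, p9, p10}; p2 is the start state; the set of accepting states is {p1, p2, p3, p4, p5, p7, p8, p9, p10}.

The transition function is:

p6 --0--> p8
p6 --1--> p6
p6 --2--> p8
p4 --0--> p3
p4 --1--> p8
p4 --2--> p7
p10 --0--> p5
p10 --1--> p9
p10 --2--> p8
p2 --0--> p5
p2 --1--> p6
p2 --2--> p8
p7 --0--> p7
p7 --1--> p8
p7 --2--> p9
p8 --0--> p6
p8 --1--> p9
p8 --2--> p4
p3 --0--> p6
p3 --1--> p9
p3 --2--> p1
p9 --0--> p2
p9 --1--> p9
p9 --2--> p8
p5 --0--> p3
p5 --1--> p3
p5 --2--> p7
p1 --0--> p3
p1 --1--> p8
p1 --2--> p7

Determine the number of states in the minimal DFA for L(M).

First remove the unreachable states {p10}; 9 states remain.
Start with accepting vs non-accepting: {p1,p2,p3,p4,p5,p7,p8,p9} | {p6}.
Refine {p1,p2,p3,p4,p5,p7,p8,p9} on symbol 0: members go to different blocks, giving {p1,p2,p4,p5,p7,p9} and {p3,p8}.
Refine {p1,p2,p4,p5,p7,p9} on symbol 0: members go to different blocks, giving {p1,p4,p5} and {p2,p7,p9}.
Split {p2,p7,p9} by δ(·,0) → {p7,p9} and {p2}.
Split {p7,p9} by δ(·,0) → {p7} and {p9}.
The partition is now stable with 6 blocks: {p1,p4,p5} | {p6} | {p3,p8} | {p7} | {p2} | {p9}.

6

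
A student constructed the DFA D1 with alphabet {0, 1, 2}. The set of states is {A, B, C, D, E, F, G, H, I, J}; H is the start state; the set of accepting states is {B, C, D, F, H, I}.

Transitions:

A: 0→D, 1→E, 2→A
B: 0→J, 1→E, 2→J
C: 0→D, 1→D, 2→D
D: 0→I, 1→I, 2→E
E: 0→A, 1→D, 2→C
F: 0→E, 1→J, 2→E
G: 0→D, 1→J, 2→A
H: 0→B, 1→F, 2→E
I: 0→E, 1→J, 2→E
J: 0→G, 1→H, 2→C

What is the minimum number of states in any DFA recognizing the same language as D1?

5

P0 = {B,C,D,F,H,I} | {A,E,G,J}.
On input 0, block {B,C,D,F,H,I} splits into {B,F,I} and {C,D,H}.
Split {A,E,G,J} by δ(·,0) → {A,G} and {E,J}.
On input 0, block {C,D,H} splits into {D,H} and {C}.
Stable partition: {B,F,I} | {A,G} | {D,H} | {E,J} | {C} — 5 equivalence classes.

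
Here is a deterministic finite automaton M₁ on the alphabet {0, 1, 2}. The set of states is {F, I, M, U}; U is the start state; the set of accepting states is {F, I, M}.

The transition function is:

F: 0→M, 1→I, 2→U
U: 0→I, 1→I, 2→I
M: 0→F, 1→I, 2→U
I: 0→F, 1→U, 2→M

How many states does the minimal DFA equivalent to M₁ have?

3

P0 = {F,I,M} | {U}.
Refine {F,I,M} on symbol 1: members go to different blocks, giving {F,M} and {I}.
Stable partition: {F,M} | {U} | {I} — 3 equivalence classes.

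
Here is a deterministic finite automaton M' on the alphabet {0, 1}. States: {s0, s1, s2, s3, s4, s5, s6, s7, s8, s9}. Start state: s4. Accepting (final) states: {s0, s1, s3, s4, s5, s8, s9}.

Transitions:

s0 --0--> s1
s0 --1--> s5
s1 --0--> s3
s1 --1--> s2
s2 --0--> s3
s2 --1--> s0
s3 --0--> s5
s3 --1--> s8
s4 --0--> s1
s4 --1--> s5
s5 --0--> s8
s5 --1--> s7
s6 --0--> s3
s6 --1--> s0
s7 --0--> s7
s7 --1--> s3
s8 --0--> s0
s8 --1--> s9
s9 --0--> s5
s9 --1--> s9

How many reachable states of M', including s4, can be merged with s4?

2

States {s6} cannot be reached from the start state, so discard them.
P0 = {s0,s1,s3,s4,s5,s8,s9} | {s2,s7}.
On input 1, block {s0,s1,s3,s4,s5,s8,s9} splits into {s0,s3,s4,s8,s9} and {s1,s5}.
Refine {s0,s3,s4,s8,s9} on symbol 0: members go to different blocks, giving {s0,s3,s4,s9} and {s8}.
Refine {s0,s3,s4,s9} on symbol 1: members go to different blocks, giving {s0,s4} and {s3} and {s9}.
Split {s2,s7} by δ(·,0) → {s2} and {s7}.
On input 0, block {s1,s5} splits into {s1} and {s5}.
Stable partition: {s0,s4} | {s2} | {s1} | {s8} | {s3} | {s9} | {s7} | {s5} — 8 equivalence classes.
State s4 belongs to the block {s0,s4}, which has 2 states.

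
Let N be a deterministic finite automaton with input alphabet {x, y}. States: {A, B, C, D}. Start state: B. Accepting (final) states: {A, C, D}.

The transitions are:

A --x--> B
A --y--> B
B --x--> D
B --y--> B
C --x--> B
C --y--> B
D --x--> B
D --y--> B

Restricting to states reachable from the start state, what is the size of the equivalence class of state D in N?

Reachable states from the start: {B,D}. Unreachable: {A,C} — drop them.
P0 = {D} | {B}.
Stable partition: {D} | {B} — 2 equivalence classes.
The equivalence class containing D is {D}, of size 1.

1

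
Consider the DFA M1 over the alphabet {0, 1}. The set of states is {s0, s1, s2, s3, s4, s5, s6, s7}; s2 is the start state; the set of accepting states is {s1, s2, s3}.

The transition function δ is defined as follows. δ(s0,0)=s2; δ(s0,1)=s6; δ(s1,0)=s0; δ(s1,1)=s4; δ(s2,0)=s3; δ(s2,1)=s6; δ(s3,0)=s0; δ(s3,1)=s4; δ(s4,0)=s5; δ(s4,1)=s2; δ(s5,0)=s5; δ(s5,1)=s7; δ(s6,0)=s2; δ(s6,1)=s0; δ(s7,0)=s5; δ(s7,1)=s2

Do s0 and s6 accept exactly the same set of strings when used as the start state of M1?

Reachable states from the start: {s0,s2,s3,s4,s5,s6,s7}. Unreachable: {s1} — drop them.
P0 = {s2,s3} | {s0,s4,s5,s6,s7}.
Split {s2,s3} by δ(·,0) → {s2} and {s3}.
On input 0, block {s0,s4,s5,s6,s7} splits into {s4,s5,s7} and {s0,s6}.
Split {s4,s5,s7} by δ(·,1) → {s4,s7} and {s5}.
The partition is now stable with 5 blocks: {s2} | {s4,s7} | {s3} | {s0,s6} | {s5}.
s0 and s6 lie in the same block of the stable partition, so they are equivalent — no string distinguishes them.

Yes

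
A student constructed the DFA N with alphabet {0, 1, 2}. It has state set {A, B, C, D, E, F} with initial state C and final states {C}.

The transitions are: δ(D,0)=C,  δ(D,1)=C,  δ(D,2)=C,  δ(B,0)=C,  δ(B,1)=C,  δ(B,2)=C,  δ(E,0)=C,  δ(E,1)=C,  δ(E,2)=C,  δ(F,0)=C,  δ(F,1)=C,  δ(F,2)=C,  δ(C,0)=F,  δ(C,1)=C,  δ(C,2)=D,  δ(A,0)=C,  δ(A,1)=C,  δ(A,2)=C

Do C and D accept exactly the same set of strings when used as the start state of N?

States {A,B,E} cannot be reached from the start state, so discard them.
Start with accepting vs non-accepting: {C} | {D,F}.
Stable partition: {C} | {D,F} — 2 equivalence classes.
C and D end up in different blocks, so they are distinguishable. For instance, the string 'ε' is accepted from only C.

No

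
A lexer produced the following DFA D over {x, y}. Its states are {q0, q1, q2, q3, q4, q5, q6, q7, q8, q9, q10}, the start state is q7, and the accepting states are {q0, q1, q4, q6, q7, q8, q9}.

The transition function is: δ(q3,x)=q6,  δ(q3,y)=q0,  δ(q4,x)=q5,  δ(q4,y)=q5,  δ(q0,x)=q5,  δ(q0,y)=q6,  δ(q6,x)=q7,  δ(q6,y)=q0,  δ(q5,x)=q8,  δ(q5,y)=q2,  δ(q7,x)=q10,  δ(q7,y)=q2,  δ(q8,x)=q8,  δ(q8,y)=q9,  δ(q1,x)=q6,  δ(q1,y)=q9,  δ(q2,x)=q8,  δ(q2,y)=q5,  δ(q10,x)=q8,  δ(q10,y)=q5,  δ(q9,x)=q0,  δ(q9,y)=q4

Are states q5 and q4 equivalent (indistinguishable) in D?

First remove the unreachable states {q1,q3}; 9 states remain.
Initial partition by acceptance: {q0,q4,q6,q7,q8,q9} | {q2,q5,q10}.
Refine {q0,q4,q6,q7,q8,q9} on symbol x: members go to different blocks, giving {q0,q4,q7} and {q6,q8,q9}.
On input y, block {q0,q4,q7} splits into {q4,q7} and {q0}.
On input x, block {q6,q8,q9} splits into {q6} and {q8} and {q9}.
The partition is now stable with 6 blocks: {q4,q7} | {q2,q5,q10} | {q6} | {q0} | {q8} | {q9}.
q5 and q4 end up in different blocks, so they are distinguishable. For instance, the string 'ε' is accepted from only q4.

No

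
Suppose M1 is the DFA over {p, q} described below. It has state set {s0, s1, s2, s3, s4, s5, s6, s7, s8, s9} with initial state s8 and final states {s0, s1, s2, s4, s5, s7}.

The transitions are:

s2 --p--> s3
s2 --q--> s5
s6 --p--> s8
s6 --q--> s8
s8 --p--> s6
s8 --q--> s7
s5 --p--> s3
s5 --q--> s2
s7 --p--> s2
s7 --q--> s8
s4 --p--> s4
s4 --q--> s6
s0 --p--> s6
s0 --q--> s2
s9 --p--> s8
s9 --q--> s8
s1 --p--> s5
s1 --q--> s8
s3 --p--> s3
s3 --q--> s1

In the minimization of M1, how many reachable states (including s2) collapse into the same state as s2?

2

States {s0,s4,s9} cannot be reached from the start state, so discard them.
P0 = {s1,s2,s5,s7} | {s3,s6,s8}.
Refine {s1,s2,s5,s7} on symbol p: members go to different blocks, giving {s1,s7} and {s2,s5}.
Split {s3,s6,s8} by δ(·,q) → {s3,s8} and {s6}.
On input p, block {s3,s8} splits into {s3} and {s8}.
The partition is now stable with 5 blocks: {s1,s7} | {s3} | {s2,s5} | {s6} | {s8}.
State s2 belongs to the block {s2,s5}, which has 2 states.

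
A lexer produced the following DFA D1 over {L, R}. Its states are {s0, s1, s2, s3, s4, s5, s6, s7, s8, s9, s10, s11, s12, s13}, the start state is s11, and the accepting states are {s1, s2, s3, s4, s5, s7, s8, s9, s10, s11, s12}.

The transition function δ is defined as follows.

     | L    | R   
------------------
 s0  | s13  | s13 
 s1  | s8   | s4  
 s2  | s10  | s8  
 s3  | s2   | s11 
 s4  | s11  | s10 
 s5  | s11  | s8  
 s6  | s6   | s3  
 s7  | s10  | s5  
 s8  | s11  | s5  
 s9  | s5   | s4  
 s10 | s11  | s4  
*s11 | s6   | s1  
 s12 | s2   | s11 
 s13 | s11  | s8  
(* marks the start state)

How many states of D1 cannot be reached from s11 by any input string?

5

BFS from s11 reaches {s1, s2, s3, s4, s5, s6, s8, s10, s11}; the 5 state(s) s0, s7, s9, s12, s13 are never visited.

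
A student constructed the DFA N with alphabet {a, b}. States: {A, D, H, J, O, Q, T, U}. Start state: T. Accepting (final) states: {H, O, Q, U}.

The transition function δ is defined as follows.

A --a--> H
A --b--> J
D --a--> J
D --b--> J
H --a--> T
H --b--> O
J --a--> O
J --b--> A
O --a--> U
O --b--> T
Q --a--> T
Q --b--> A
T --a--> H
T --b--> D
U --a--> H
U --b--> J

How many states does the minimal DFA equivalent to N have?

States {Q} cannot be reached from the start state, so discard them.
P0 = {H,O,U} | {A,D,J,T}.
On input a, block {H,O,U} splits into {O,U} and {H}.
Split {O,U} by δ(·,a) → {O} and {U}.
Split {A,D,J,T} by δ(·,a) → {A,T} and {D} and {J}.
Refine {A,T} on symbol b: members go to different blocks, giving {T} and {A}.
No further refinement is possible. Final partition (7 blocks): {O} | {T} | {H} | {U} | {D} | {J} | {A}.

7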